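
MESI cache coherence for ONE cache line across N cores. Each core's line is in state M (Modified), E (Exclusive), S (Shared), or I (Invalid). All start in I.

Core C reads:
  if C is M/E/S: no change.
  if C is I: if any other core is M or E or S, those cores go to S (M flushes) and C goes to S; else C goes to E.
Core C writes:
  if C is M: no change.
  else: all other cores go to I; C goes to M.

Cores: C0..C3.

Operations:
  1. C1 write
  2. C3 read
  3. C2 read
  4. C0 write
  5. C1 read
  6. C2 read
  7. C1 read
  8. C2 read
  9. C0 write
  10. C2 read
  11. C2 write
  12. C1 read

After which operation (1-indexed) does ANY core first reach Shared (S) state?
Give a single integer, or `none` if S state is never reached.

Answer: 2

Derivation:
Op 1: C1 write [C1 write: invalidate none -> C1=M] -> [I,M,I,I]
Op 2: C3 read [C3 read from I: others=['C1=M'] -> C3=S, others downsized to S] -> [I,S,I,S]
  -> First S state at op 2; remaining ops need not be traced.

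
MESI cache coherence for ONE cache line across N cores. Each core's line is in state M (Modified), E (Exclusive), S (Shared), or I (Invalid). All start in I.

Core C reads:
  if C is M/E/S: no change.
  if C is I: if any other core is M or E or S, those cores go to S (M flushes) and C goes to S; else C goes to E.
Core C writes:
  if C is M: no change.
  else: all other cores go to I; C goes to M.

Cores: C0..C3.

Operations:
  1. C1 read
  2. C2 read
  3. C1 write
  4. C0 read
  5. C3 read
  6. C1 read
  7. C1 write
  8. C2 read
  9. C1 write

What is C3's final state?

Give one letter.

Answer: I

Derivation:
Op 1: C1 read [C1 read from I: no other sharers -> C1=E (exclusive)] -> [I,E,I,I]
Op 2: C2 read [C2 read from I: others=['C1=E'] -> C2=S, others downsized to S] -> [I,S,S,I]
Op 3: C1 write [C1 write: invalidate ['C2=S'] -> C1=M] -> [I,M,I,I]
Op 4: C0 read [C0 read from I: others=['C1=M'] -> C0=S, others downsized to S] -> [S,S,I,I]
Op 5: C3 read [C3 read from I: others=['C0=S', 'C1=S'] -> C3=S, others downsized to S] -> [S,S,I,S]
Op 6: C1 read [C1 read: already in S, no change] -> [S,S,I,S]
Op 7: C1 write [C1 write: invalidate ['C0=S', 'C3=S'] -> C1=M] -> [I,M,I,I]
Op 8: C2 read [C2 read from I: others=['C1=M'] -> C2=S, others downsized to S] -> [I,S,S,I]
Op 9: C1 write [C1 write: invalidate ['C2=S'] -> C1=M] -> [I,M,I,I]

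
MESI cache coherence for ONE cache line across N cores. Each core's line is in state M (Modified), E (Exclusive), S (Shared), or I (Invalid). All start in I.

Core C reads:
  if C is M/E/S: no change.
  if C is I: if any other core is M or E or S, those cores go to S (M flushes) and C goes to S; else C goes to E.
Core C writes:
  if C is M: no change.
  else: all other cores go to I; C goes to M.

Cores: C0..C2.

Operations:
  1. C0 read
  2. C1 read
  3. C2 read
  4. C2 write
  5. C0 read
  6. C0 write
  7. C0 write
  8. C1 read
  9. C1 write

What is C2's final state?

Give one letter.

Op 1: C0 read [C0 read from I: no other sharers -> C0=E (exclusive)] -> [E,I,I]
Op 2: C1 read [C1 read from I: others=['C0=E'] -> C1=S, others downsized to S] -> [S,S,I]
Op 3: C2 read [C2 read from I: others=['C0=S', 'C1=S'] -> C2=S, others downsized to S] -> [S,S,S]
Op 4: C2 write [C2 write: invalidate ['C0=S', 'C1=S'] -> C2=M] -> [I,I,M]
Op 5: C0 read [C0 read from I: others=['C2=M'] -> C0=S, others downsized to S] -> [S,I,S]
Op 6: C0 write [C0 write: invalidate ['C2=S'] -> C0=M] -> [M,I,I]
Op 7: C0 write [C0 write: already M (modified), no change] -> [M,I,I]
Op 8: C1 read [C1 read from I: others=['C0=M'] -> C1=S, others downsized to S] -> [S,S,I]
Op 9: C1 write [C1 write: invalidate ['C0=S'] -> C1=M] -> [I,M,I]

Answer: I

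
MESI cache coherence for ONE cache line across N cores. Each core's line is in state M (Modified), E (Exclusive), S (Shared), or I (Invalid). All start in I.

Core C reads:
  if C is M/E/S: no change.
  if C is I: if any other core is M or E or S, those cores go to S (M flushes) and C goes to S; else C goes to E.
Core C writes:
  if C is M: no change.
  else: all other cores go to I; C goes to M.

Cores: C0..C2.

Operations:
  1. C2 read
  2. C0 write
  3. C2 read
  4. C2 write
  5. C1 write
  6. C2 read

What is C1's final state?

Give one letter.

Op 1: C2 read [C2 read from I: no other sharers -> C2=E (exclusive)] -> [I,I,E]
Op 2: C0 write [C0 write: invalidate ['C2=E'] -> C0=M] -> [M,I,I]
Op 3: C2 read [C2 read from I: others=['C0=M'] -> C2=S, others downsized to S] -> [S,I,S]
Op 4: C2 write [C2 write: invalidate ['C0=S'] -> C2=M] -> [I,I,M]
Op 5: C1 write [C1 write: invalidate ['C2=M'] -> C1=M] -> [I,M,I]
Op 6: C2 read [C2 read from I: others=['C1=M'] -> C2=S, others downsized to S] -> [I,S,S]

Answer: S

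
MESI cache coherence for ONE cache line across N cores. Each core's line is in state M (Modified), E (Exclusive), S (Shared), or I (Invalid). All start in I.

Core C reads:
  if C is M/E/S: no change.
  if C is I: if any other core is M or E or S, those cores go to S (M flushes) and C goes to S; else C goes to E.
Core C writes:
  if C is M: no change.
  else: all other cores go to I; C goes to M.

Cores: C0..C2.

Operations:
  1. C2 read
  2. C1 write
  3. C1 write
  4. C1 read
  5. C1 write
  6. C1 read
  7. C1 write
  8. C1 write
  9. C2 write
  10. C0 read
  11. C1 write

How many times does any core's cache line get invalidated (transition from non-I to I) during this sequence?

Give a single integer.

Op 1: C2 read [C2 read from I: no other sharers -> C2=E (exclusive)] -> [I,I,E] (invalidations this op: 0; running total: 0)
Op 2: C1 write [C1 write: invalidate ['C2=E'] -> C1=M] -> [I,M,I] (invalidations this op: 1; running total: 1)
Op 3: C1 write [C1 write: already M (modified), no change] -> [I,M,I] (invalidations this op: 0; running total: 1)
Op 4: C1 read [C1 read: already in M, no change] -> [I,M,I] (invalidations this op: 0; running total: 1)
Op 5: C1 write [C1 write: already M (modified), no change] -> [I,M,I] (invalidations this op: 0; running total: 1)
Op 6: C1 read [C1 read: already in M, no change] -> [I,M,I] (invalidations this op: 0; running total: 1)
Op 7: C1 write [C1 write: already M (modified), no change] -> [I,M,I] (invalidations this op: 0; running total: 1)
Op 8: C1 write [C1 write: already M (modified), no change] -> [I,M,I] (invalidations this op: 0; running total: 1)
Op 9: C2 write [C2 write: invalidate ['C1=M'] -> C2=M] -> [I,I,M] (invalidations this op: 1; running total: 2)
Op 10: C0 read [C0 read from I: others=['C2=M'] -> C0=S, others downsized to S] -> [S,I,S] (invalidations this op: 0; running total: 2)
Op 11: C1 write [C1 write: invalidate ['C0=S', 'C2=S'] -> C1=M] -> [I,M,I] (invalidations this op: 2; running total: 4)

Answer: 4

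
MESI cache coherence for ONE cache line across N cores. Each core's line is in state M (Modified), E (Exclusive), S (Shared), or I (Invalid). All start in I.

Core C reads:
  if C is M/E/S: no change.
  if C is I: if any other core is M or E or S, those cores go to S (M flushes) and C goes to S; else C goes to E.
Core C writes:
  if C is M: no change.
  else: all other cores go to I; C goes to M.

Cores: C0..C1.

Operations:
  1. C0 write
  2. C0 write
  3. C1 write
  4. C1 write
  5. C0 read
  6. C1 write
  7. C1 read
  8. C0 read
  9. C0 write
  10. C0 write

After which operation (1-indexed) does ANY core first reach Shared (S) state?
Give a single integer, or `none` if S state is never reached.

Op 1: C0 write [C0 write: invalidate none -> C0=M] -> [M,I]
Op 2: C0 write [C0 write: already M (modified), no change] -> [M,I]
Op 3: C1 write [C1 write: invalidate ['C0=M'] -> C1=M] -> [I,M]
Op 4: C1 write [C1 write: already M (modified), no change] -> [I,M]
Op 5: C0 read [C0 read from I: others=['C1=M'] -> C0=S, others downsized to S] -> [S,S]
  -> First S state at op 5; remaining ops need not be traced.

Answer: 5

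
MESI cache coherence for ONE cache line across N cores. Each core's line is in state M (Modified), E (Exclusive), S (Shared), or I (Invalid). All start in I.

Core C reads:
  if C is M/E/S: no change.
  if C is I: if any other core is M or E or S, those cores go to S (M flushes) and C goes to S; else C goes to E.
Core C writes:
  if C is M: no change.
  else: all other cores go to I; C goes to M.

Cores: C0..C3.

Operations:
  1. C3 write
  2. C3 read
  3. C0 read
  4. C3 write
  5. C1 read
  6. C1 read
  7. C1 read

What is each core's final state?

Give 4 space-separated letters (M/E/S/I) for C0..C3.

Op 1: C3 write [C3 write: invalidate none -> C3=M] -> [I,I,I,M]
Op 2: C3 read [C3 read: already in M, no change] -> [I,I,I,M]
Op 3: C0 read [C0 read from I: others=['C3=M'] -> C0=S, others downsized to S] -> [S,I,I,S]
Op 4: C3 write [C3 write: invalidate ['C0=S'] -> C3=M] -> [I,I,I,M]
Op 5: C1 read [C1 read from I: others=['C3=M'] -> C1=S, others downsized to S] -> [I,S,I,S]
Op 6: C1 read [C1 read: already in S, no change] -> [I,S,I,S]
Op 7: C1 read [C1 read: already in S, no change] -> [I,S,I,S]

Answer: I S I S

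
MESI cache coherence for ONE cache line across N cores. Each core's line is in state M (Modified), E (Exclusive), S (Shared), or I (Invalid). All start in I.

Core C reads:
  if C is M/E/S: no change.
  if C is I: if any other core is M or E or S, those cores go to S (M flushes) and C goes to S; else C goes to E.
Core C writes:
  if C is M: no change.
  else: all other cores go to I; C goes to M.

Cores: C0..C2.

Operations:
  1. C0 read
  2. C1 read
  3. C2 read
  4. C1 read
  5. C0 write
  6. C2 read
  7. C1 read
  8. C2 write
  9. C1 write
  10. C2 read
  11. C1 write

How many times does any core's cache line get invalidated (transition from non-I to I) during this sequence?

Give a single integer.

Answer: 6

Derivation:
Op 1: C0 read [C0 read from I: no other sharers -> C0=E (exclusive)] -> [E,I,I] (invalidations this op: 0; running total: 0)
Op 2: C1 read [C1 read from I: others=['C0=E'] -> C1=S, others downsized to S] -> [S,S,I] (invalidations this op: 0; running total: 0)
Op 3: C2 read [C2 read from I: others=['C0=S', 'C1=S'] -> C2=S, others downsized to S] -> [S,S,S] (invalidations this op: 0; running total: 0)
Op 4: C1 read [C1 read: already in S, no change] -> [S,S,S] (invalidations this op: 0; running total: 0)
Op 5: C0 write [C0 write: invalidate ['C1=S', 'C2=S'] -> C0=M] -> [M,I,I] (invalidations this op: 2; running total: 2)
Op 6: C2 read [C2 read from I: others=['C0=M'] -> C2=S, others downsized to S] -> [S,I,S] (invalidations this op: 0; running total: 2)
Op 7: C1 read [C1 read from I: others=['C0=S', 'C2=S'] -> C1=S, others downsized to S] -> [S,S,S] (invalidations this op: 0; running total: 2)
Op 8: C2 write [C2 write: invalidate ['C0=S', 'C1=S'] -> C2=M] -> [I,I,M] (invalidations this op: 2; running total: 4)
Op 9: C1 write [C1 write: invalidate ['C2=M'] -> C1=M] -> [I,M,I] (invalidations this op: 1; running total: 5)
Op 10: C2 read [C2 read from I: others=['C1=M'] -> C2=S, others downsized to S] -> [I,S,S] (invalidations this op: 0; running total: 5)
Op 11: C1 write [C1 write: invalidate ['C2=S'] -> C1=M] -> [I,M,I] (invalidations this op: 1; running total: 6)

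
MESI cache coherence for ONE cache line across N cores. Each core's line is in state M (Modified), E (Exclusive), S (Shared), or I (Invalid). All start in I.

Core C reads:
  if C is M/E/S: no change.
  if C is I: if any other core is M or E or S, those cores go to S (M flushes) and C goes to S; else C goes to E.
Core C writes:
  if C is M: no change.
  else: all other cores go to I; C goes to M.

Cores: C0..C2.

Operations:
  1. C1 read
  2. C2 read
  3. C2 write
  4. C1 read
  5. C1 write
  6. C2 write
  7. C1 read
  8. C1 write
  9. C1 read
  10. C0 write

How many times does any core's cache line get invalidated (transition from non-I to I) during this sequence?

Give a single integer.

Answer: 5

Derivation:
Op 1: C1 read [C1 read from I: no other sharers -> C1=E (exclusive)] -> [I,E,I] (invalidations this op: 0; running total: 0)
Op 2: C2 read [C2 read from I: others=['C1=E'] -> C2=S, others downsized to S] -> [I,S,S] (invalidations this op: 0; running total: 0)
Op 3: C2 write [C2 write: invalidate ['C1=S'] -> C2=M] -> [I,I,M] (invalidations this op: 1; running total: 1)
Op 4: C1 read [C1 read from I: others=['C2=M'] -> C1=S, others downsized to S] -> [I,S,S] (invalidations this op: 0; running total: 1)
Op 5: C1 write [C1 write: invalidate ['C2=S'] -> C1=M] -> [I,M,I] (invalidations this op: 1; running total: 2)
Op 6: C2 write [C2 write: invalidate ['C1=M'] -> C2=M] -> [I,I,M] (invalidations this op: 1; running total: 3)
Op 7: C1 read [C1 read from I: others=['C2=M'] -> C1=S, others downsized to S] -> [I,S,S] (invalidations this op: 0; running total: 3)
Op 8: C1 write [C1 write: invalidate ['C2=S'] -> C1=M] -> [I,M,I] (invalidations this op: 1; running total: 4)
Op 9: C1 read [C1 read: already in M, no change] -> [I,M,I] (invalidations this op: 0; running total: 4)
Op 10: C0 write [C0 write: invalidate ['C1=M'] -> C0=M] -> [M,I,I] (invalidations this op: 1; running total: 5)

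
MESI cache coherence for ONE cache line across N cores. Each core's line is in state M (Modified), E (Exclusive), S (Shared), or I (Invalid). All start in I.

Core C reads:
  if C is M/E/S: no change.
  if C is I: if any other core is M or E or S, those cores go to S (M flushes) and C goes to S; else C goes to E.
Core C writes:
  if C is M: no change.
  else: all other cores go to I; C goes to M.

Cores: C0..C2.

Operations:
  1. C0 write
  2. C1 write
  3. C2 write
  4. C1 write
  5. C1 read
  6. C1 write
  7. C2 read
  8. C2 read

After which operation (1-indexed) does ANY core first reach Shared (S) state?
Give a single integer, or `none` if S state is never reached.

Answer: 7

Derivation:
Op 1: C0 write [C0 write: invalidate none -> C0=M] -> [M,I,I]
Op 2: C1 write [C1 write: invalidate ['C0=M'] -> C1=M] -> [I,M,I]
Op 3: C2 write [C2 write: invalidate ['C1=M'] -> C2=M] -> [I,I,M]
Op 4: C1 write [C1 write: invalidate ['C2=M'] -> C1=M] -> [I,M,I]
Op 5: C1 read [C1 read: already in M, no change] -> [I,M,I]
Op 6: C1 write [C1 write: already M (modified), no change] -> [I,M,I]
Op 7: C2 read [C2 read from I: others=['C1=M'] -> C2=S, others downsized to S] -> [I,S,S]
  -> First S state at op 7; remaining ops need not be traced.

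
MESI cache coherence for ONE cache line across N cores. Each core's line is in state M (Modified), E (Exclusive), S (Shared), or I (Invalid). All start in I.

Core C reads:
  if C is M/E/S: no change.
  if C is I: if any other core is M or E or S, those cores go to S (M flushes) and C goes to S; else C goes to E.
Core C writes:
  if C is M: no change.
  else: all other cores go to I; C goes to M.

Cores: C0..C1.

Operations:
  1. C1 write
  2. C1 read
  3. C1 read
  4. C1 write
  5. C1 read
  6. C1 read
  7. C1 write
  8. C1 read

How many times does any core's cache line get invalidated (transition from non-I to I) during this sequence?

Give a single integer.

Op 1: C1 write [C1 write: invalidate none -> C1=M] -> [I,M] (invalidations this op: 0; running total: 0)
Op 2: C1 read [C1 read: already in M, no change] -> [I,M] (invalidations this op: 0; running total: 0)
Op 3: C1 read [C1 read: already in M, no change] -> [I,M] (invalidations this op: 0; running total: 0)
Op 4: C1 write [C1 write: already M (modified), no change] -> [I,M] (invalidations this op: 0; running total: 0)
Op 5: C1 read [C1 read: already in M, no change] -> [I,M] (invalidations this op: 0; running total: 0)
Op 6: C1 read [C1 read: already in M, no change] -> [I,M] (invalidations this op: 0; running total: 0)
Op 7: C1 write [C1 write: already M (modified), no change] -> [I,M] (invalidations this op: 0; running total: 0)
Op 8: C1 read [C1 read: already in M, no change] -> [I,M] (invalidations this op: 0; running total: 0)

Answer: 0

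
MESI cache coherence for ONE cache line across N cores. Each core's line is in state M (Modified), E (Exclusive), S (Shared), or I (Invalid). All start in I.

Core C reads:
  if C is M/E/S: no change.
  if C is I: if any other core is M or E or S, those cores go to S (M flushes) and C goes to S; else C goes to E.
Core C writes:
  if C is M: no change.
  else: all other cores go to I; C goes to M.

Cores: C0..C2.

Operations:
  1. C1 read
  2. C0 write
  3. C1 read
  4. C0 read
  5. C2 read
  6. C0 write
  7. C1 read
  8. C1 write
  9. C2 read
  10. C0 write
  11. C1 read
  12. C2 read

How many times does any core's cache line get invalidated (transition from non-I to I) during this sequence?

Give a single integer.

Answer: 6

Derivation:
Op 1: C1 read [C1 read from I: no other sharers -> C1=E (exclusive)] -> [I,E,I] (invalidations this op: 0; running total: 0)
Op 2: C0 write [C0 write: invalidate ['C1=E'] -> C0=M] -> [M,I,I] (invalidations this op: 1; running total: 1)
Op 3: C1 read [C1 read from I: others=['C0=M'] -> C1=S, others downsized to S] -> [S,S,I] (invalidations this op: 0; running total: 1)
Op 4: C0 read [C0 read: already in S, no change] -> [S,S,I] (invalidations this op: 0; running total: 1)
Op 5: C2 read [C2 read from I: others=['C0=S', 'C1=S'] -> C2=S, others downsized to S] -> [S,S,S] (invalidations this op: 0; running total: 1)
Op 6: C0 write [C0 write: invalidate ['C1=S', 'C2=S'] -> C0=M] -> [M,I,I] (invalidations this op: 2; running total: 3)
Op 7: C1 read [C1 read from I: others=['C0=M'] -> C1=S, others downsized to S] -> [S,S,I] (invalidations this op: 0; running total: 3)
Op 8: C1 write [C1 write: invalidate ['C0=S'] -> C1=M] -> [I,M,I] (invalidations this op: 1; running total: 4)
Op 9: C2 read [C2 read from I: others=['C1=M'] -> C2=S, others downsized to S] -> [I,S,S] (invalidations this op: 0; running total: 4)
Op 10: C0 write [C0 write: invalidate ['C1=S', 'C2=S'] -> C0=M] -> [M,I,I] (invalidations this op: 2; running total: 6)
Op 11: C1 read [C1 read from I: others=['C0=M'] -> C1=S, others downsized to S] -> [S,S,I] (invalidations this op: 0; running total: 6)
Op 12: C2 read [C2 read from I: others=['C0=S', 'C1=S'] -> C2=S, others downsized to S] -> [S,S,S] (invalidations this op: 0; running total: 6)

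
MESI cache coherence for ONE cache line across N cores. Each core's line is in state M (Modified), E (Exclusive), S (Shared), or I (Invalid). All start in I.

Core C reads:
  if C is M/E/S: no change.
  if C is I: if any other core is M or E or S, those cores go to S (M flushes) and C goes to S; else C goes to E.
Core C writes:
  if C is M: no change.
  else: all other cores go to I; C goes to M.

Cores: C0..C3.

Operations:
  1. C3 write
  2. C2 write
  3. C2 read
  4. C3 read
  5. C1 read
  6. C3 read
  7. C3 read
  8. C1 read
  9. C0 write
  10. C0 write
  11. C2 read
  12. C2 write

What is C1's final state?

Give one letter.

Op 1: C3 write [C3 write: invalidate none -> C3=M] -> [I,I,I,M]
Op 2: C2 write [C2 write: invalidate ['C3=M'] -> C2=M] -> [I,I,M,I]
Op 3: C2 read [C2 read: already in M, no change] -> [I,I,M,I]
Op 4: C3 read [C3 read from I: others=['C2=M'] -> C3=S, others downsized to S] -> [I,I,S,S]
Op 5: C1 read [C1 read from I: others=['C2=S', 'C3=S'] -> C1=S, others downsized to S] -> [I,S,S,S]
Op 6: C3 read [C3 read: already in S, no change] -> [I,S,S,S]
Op 7: C3 read [C3 read: already in S, no change] -> [I,S,S,S]
Op 8: C1 read [C1 read: already in S, no change] -> [I,S,S,S]
Op 9: C0 write [C0 write: invalidate ['C1=S', 'C2=S', 'C3=S'] -> C0=M] -> [M,I,I,I]
Op 10: C0 write [C0 write: already M (modified), no change] -> [M,I,I,I]
Op 11: C2 read [C2 read from I: others=['C0=M'] -> C2=S, others downsized to S] -> [S,I,S,I]
Op 12: C2 write [C2 write: invalidate ['C0=S'] -> C2=M] -> [I,I,M,I]

Answer: I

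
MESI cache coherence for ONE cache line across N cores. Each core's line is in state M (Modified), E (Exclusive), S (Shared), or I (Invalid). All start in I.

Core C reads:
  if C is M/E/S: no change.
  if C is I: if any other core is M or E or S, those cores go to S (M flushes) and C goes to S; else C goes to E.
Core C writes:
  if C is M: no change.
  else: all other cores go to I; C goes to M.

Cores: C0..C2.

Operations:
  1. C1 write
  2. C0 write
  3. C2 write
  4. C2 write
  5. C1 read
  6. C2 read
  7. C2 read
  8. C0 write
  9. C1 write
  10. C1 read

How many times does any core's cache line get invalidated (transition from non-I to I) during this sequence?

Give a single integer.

Answer: 5

Derivation:
Op 1: C1 write [C1 write: invalidate none -> C1=M] -> [I,M,I] (invalidations this op: 0; running total: 0)
Op 2: C0 write [C0 write: invalidate ['C1=M'] -> C0=M] -> [M,I,I] (invalidations this op: 1; running total: 1)
Op 3: C2 write [C2 write: invalidate ['C0=M'] -> C2=M] -> [I,I,M] (invalidations this op: 1; running total: 2)
Op 4: C2 write [C2 write: already M (modified), no change] -> [I,I,M] (invalidations this op: 0; running total: 2)
Op 5: C1 read [C1 read from I: others=['C2=M'] -> C1=S, others downsized to S] -> [I,S,S] (invalidations this op: 0; running total: 2)
Op 6: C2 read [C2 read: already in S, no change] -> [I,S,S] (invalidations this op: 0; running total: 2)
Op 7: C2 read [C2 read: already in S, no change] -> [I,S,S] (invalidations this op: 0; running total: 2)
Op 8: C0 write [C0 write: invalidate ['C1=S', 'C2=S'] -> C0=M] -> [M,I,I] (invalidations this op: 2; running total: 4)
Op 9: C1 write [C1 write: invalidate ['C0=M'] -> C1=M] -> [I,M,I] (invalidations this op: 1; running total: 5)
Op 10: C1 read [C1 read: already in M, no change] -> [I,M,I] (invalidations this op: 0; running total: 5)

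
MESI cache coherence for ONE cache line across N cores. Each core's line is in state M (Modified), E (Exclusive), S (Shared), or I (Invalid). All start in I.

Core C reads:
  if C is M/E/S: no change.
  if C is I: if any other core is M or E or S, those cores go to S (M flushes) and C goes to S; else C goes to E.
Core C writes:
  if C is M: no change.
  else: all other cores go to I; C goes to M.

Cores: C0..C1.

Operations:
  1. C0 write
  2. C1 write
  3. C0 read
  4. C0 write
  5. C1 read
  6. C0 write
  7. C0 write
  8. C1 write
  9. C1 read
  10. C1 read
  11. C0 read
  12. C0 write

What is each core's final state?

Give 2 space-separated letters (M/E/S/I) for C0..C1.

Op 1: C0 write [C0 write: invalidate none -> C0=M] -> [M,I]
Op 2: C1 write [C1 write: invalidate ['C0=M'] -> C1=M] -> [I,M]
Op 3: C0 read [C0 read from I: others=['C1=M'] -> C0=S, others downsized to S] -> [S,S]
Op 4: C0 write [C0 write: invalidate ['C1=S'] -> C0=M] -> [M,I]
Op 5: C1 read [C1 read from I: others=['C0=M'] -> C1=S, others downsized to S] -> [S,S]
Op 6: C0 write [C0 write: invalidate ['C1=S'] -> C0=M] -> [M,I]
Op 7: C0 write [C0 write: already M (modified), no change] -> [M,I]
Op 8: C1 write [C1 write: invalidate ['C0=M'] -> C1=M] -> [I,M]
Op 9: C1 read [C1 read: already in M, no change] -> [I,M]
Op 10: C1 read [C1 read: already in M, no change] -> [I,M]
Op 11: C0 read [C0 read from I: others=['C1=M'] -> C0=S, others downsized to S] -> [S,S]
Op 12: C0 write [C0 write: invalidate ['C1=S'] -> C0=M] -> [M,I]

Answer: M I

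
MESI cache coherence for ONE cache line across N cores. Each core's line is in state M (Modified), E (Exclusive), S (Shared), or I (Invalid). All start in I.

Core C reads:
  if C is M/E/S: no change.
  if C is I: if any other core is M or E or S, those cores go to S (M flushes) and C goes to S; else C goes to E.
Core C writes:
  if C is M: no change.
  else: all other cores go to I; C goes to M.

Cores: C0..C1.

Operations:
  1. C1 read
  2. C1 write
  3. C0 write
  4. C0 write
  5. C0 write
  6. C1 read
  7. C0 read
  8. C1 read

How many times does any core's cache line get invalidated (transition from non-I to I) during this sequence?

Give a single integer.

Op 1: C1 read [C1 read from I: no other sharers -> C1=E (exclusive)] -> [I,E] (invalidations this op: 0; running total: 0)
Op 2: C1 write [C1 write: invalidate none -> C1=M] -> [I,M] (invalidations this op: 0; running total: 0)
Op 3: C0 write [C0 write: invalidate ['C1=M'] -> C0=M] -> [M,I] (invalidations this op: 1; running total: 1)
Op 4: C0 write [C0 write: already M (modified), no change] -> [M,I] (invalidations this op: 0; running total: 1)
Op 5: C0 write [C0 write: already M (modified), no change] -> [M,I] (invalidations this op: 0; running total: 1)
Op 6: C1 read [C1 read from I: others=['C0=M'] -> C1=S, others downsized to S] -> [S,S] (invalidations this op: 0; running total: 1)
Op 7: C0 read [C0 read: already in S, no change] -> [S,S] (invalidations this op: 0; running total: 1)
Op 8: C1 read [C1 read: already in S, no change] -> [S,S] (invalidations this op: 0; running total: 1)

Answer: 1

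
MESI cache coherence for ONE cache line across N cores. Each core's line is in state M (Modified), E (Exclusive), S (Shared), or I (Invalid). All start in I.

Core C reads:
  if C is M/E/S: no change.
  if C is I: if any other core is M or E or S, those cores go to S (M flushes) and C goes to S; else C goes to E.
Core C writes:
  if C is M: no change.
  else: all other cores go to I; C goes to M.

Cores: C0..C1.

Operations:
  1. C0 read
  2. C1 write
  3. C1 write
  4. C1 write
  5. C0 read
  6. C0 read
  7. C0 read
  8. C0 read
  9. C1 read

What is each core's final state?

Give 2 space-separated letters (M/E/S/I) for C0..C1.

Answer: S S

Derivation:
Op 1: C0 read [C0 read from I: no other sharers -> C0=E (exclusive)] -> [E,I]
Op 2: C1 write [C1 write: invalidate ['C0=E'] -> C1=M] -> [I,M]
Op 3: C1 write [C1 write: already M (modified), no change] -> [I,M]
Op 4: C1 write [C1 write: already M (modified), no change] -> [I,M]
Op 5: C0 read [C0 read from I: others=['C1=M'] -> C0=S, others downsized to S] -> [S,S]
Op 6: C0 read [C0 read: already in S, no change] -> [S,S]
Op 7: C0 read [C0 read: already in S, no change] -> [S,S]
Op 8: C0 read [C0 read: already in S, no change] -> [S,S]
Op 9: C1 read [C1 read: already in S, no change] -> [S,S]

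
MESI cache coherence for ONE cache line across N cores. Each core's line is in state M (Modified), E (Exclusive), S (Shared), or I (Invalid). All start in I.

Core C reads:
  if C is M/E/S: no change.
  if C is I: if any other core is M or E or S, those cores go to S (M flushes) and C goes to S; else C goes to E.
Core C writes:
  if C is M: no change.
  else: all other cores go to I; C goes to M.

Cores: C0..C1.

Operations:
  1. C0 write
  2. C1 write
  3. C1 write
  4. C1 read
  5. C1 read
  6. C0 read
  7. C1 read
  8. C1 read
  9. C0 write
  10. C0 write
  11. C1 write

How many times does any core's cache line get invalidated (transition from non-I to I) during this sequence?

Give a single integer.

Answer: 3

Derivation:
Op 1: C0 write [C0 write: invalidate none -> C0=M] -> [M,I] (invalidations this op: 0; running total: 0)
Op 2: C1 write [C1 write: invalidate ['C0=M'] -> C1=M] -> [I,M] (invalidations this op: 1; running total: 1)
Op 3: C1 write [C1 write: already M (modified), no change] -> [I,M] (invalidations this op: 0; running total: 1)
Op 4: C1 read [C1 read: already in M, no change] -> [I,M] (invalidations this op: 0; running total: 1)
Op 5: C1 read [C1 read: already in M, no change] -> [I,M] (invalidations this op: 0; running total: 1)
Op 6: C0 read [C0 read from I: others=['C1=M'] -> C0=S, others downsized to S] -> [S,S] (invalidations this op: 0; running total: 1)
Op 7: C1 read [C1 read: already in S, no change] -> [S,S] (invalidations this op: 0; running total: 1)
Op 8: C1 read [C1 read: already in S, no change] -> [S,S] (invalidations this op: 0; running total: 1)
Op 9: C0 write [C0 write: invalidate ['C1=S'] -> C0=M] -> [M,I] (invalidations this op: 1; running total: 2)
Op 10: C0 write [C0 write: already M (modified), no change] -> [M,I] (invalidations this op: 0; running total: 2)
Op 11: C1 write [C1 write: invalidate ['C0=M'] -> C1=M] -> [I,M] (invalidations this op: 1; running total: 3)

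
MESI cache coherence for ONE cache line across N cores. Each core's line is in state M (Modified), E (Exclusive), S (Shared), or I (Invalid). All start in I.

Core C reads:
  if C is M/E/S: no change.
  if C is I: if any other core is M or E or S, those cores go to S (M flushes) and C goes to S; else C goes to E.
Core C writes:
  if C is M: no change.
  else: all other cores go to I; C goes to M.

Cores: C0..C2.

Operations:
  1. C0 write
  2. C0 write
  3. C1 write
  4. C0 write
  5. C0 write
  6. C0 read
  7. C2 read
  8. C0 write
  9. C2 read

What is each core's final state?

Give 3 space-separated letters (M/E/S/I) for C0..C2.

Answer: S I S

Derivation:
Op 1: C0 write [C0 write: invalidate none -> C0=M] -> [M,I,I]
Op 2: C0 write [C0 write: already M (modified), no change] -> [M,I,I]
Op 3: C1 write [C1 write: invalidate ['C0=M'] -> C1=M] -> [I,M,I]
Op 4: C0 write [C0 write: invalidate ['C1=M'] -> C0=M] -> [M,I,I]
Op 5: C0 write [C0 write: already M (modified), no change] -> [M,I,I]
Op 6: C0 read [C0 read: already in M, no change] -> [M,I,I]
Op 7: C2 read [C2 read from I: others=['C0=M'] -> C2=S, others downsized to S] -> [S,I,S]
Op 8: C0 write [C0 write: invalidate ['C2=S'] -> C0=M] -> [M,I,I]
Op 9: C2 read [C2 read from I: others=['C0=M'] -> C2=S, others downsized to S] -> [S,I,S]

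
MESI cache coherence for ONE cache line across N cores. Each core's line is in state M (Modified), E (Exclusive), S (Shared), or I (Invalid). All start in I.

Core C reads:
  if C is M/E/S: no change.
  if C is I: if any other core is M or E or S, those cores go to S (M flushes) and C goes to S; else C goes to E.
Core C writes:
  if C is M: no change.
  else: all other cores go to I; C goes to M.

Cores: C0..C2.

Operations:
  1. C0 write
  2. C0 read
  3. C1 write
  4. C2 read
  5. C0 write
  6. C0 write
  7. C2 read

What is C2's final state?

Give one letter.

Answer: S

Derivation:
Op 1: C0 write [C0 write: invalidate none -> C0=M] -> [M,I,I]
Op 2: C0 read [C0 read: already in M, no change] -> [M,I,I]
Op 3: C1 write [C1 write: invalidate ['C0=M'] -> C1=M] -> [I,M,I]
Op 4: C2 read [C2 read from I: others=['C1=M'] -> C2=S, others downsized to S] -> [I,S,S]
Op 5: C0 write [C0 write: invalidate ['C1=S', 'C2=S'] -> C0=M] -> [M,I,I]
Op 6: C0 write [C0 write: already M (modified), no change] -> [M,I,I]
Op 7: C2 read [C2 read from I: others=['C0=M'] -> C2=S, others downsized to S] -> [S,I,S]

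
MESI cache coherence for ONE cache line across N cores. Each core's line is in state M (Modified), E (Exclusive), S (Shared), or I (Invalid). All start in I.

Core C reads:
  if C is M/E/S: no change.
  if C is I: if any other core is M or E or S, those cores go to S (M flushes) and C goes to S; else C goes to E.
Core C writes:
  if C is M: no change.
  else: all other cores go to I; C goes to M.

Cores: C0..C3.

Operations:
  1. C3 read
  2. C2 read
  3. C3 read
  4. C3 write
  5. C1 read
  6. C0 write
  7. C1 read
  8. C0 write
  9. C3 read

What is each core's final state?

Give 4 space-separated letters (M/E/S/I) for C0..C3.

Op 1: C3 read [C3 read from I: no other sharers -> C3=E (exclusive)] -> [I,I,I,E]
Op 2: C2 read [C2 read from I: others=['C3=E'] -> C2=S, others downsized to S] -> [I,I,S,S]
Op 3: C3 read [C3 read: already in S, no change] -> [I,I,S,S]
Op 4: C3 write [C3 write: invalidate ['C2=S'] -> C3=M] -> [I,I,I,M]
Op 5: C1 read [C1 read from I: others=['C3=M'] -> C1=S, others downsized to S] -> [I,S,I,S]
Op 6: C0 write [C0 write: invalidate ['C1=S', 'C3=S'] -> C0=M] -> [M,I,I,I]
Op 7: C1 read [C1 read from I: others=['C0=M'] -> C1=S, others downsized to S] -> [S,S,I,I]
Op 8: C0 write [C0 write: invalidate ['C1=S'] -> C0=M] -> [M,I,I,I]
Op 9: C3 read [C3 read from I: others=['C0=M'] -> C3=S, others downsized to S] -> [S,I,I,S]

Answer: S I I S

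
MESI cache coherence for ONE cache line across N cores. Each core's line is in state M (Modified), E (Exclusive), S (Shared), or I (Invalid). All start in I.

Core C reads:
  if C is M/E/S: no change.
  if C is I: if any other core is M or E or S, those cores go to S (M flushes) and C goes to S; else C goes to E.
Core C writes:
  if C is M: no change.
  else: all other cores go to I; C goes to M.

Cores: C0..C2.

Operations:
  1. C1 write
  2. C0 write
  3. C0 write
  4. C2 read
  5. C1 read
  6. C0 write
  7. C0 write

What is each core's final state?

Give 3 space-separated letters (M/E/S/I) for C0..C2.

Answer: M I I

Derivation:
Op 1: C1 write [C1 write: invalidate none -> C1=M] -> [I,M,I]
Op 2: C0 write [C0 write: invalidate ['C1=M'] -> C0=M] -> [M,I,I]
Op 3: C0 write [C0 write: already M (modified), no change] -> [M,I,I]
Op 4: C2 read [C2 read from I: others=['C0=M'] -> C2=S, others downsized to S] -> [S,I,S]
Op 5: C1 read [C1 read from I: others=['C0=S', 'C2=S'] -> C1=S, others downsized to S] -> [S,S,S]
Op 6: C0 write [C0 write: invalidate ['C1=S', 'C2=S'] -> C0=M] -> [M,I,I]
Op 7: C0 write [C0 write: already M (modified), no change] -> [M,I,I]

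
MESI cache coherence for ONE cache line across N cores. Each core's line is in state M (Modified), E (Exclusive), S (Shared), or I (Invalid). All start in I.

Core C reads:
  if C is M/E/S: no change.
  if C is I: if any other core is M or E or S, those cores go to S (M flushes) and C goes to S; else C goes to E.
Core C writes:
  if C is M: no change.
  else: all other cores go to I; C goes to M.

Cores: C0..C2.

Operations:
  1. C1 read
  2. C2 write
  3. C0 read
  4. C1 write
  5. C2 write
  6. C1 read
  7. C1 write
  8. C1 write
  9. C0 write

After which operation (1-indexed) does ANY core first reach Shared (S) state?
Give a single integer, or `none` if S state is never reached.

Op 1: C1 read [C1 read from I: no other sharers -> C1=E (exclusive)] -> [I,E,I]
Op 2: C2 write [C2 write: invalidate ['C1=E'] -> C2=M] -> [I,I,M]
Op 3: C0 read [C0 read from I: others=['C2=M'] -> C0=S, others downsized to S] -> [S,I,S]
  -> First S state at op 3; remaining ops need not be traced.

Answer: 3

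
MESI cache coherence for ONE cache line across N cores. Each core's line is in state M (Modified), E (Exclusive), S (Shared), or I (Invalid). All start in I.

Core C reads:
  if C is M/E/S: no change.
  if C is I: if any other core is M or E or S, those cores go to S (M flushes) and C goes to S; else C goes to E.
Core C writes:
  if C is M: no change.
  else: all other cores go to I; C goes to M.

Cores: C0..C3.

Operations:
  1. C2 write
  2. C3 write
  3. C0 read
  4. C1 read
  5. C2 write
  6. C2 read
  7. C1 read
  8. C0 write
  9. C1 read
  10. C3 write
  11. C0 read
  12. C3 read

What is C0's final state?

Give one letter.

Answer: S

Derivation:
Op 1: C2 write [C2 write: invalidate none -> C2=M] -> [I,I,M,I]
Op 2: C3 write [C3 write: invalidate ['C2=M'] -> C3=M] -> [I,I,I,M]
Op 3: C0 read [C0 read from I: others=['C3=M'] -> C0=S, others downsized to S] -> [S,I,I,S]
Op 4: C1 read [C1 read from I: others=['C0=S', 'C3=S'] -> C1=S, others downsized to S] -> [S,S,I,S]
Op 5: C2 write [C2 write: invalidate ['C0=S', 'C1=S', 'C3=S'] -> C2=M] -> [I,I,M,I]
Op 6: C2 read [C2 read: already in M, no change] -> [I,I,M,I]
Op 7: C1 read [C1 read from I: others=['C2=M'] -> C1=S, others downsized to S] -> [I,S,S,I]
Op 8: C0 write [C0 write: invalidate ['C1=S', 'C2=S'] -> C0=M] -> [M,I,I,I]
Op 9: C1 read [C1 read from I: others=['C0=M'] -> C1=S, others downsized to S] -> [S,S,I,I]
Op 10: C3 write [C3 write: invalidate ['C0=S', 'C1=S'] -> C3=M] -> [I,I,I,M]
Op 11: C0 read [C0 read from I: others=['C3=M'] -> C0=S, others downsized to S] -> [S,I,I,S]
Op 12: C3 read [C3 read: already in S, no change] -> [S,I,I,S]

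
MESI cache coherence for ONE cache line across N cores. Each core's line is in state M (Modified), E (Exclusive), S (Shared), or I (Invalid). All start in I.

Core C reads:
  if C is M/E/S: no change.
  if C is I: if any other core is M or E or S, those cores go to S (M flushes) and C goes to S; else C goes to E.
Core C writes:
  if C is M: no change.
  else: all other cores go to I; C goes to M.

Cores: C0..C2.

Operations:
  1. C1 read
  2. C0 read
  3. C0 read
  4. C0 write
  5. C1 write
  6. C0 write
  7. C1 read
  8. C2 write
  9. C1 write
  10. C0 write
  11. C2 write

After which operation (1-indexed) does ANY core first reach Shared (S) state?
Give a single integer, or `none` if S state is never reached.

Answer: 2

Derivation:
Op 1: C1 read [C1 read from I: no other sharers -> C1=E (exclusive)] -> [I,E,I]
Op 2: C0 read [C0 read from I: others=['C1=E'] -> C0=S, others downsized to S] -> [S,S,I]
  -> First S state at op 2; remaining ops need not be traced.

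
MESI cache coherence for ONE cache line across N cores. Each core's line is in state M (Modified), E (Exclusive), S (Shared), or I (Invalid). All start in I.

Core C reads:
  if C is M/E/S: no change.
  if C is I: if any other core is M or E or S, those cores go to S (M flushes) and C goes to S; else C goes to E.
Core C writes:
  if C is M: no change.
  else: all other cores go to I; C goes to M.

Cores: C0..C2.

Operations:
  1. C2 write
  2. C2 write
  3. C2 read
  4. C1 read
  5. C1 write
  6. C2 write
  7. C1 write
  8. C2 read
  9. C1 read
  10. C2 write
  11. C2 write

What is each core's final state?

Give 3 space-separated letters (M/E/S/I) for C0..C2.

Answer: I I M

Derivation:
Op 1: C2 write [C2 write: invalidate none -> C2=M] -> [I,I,M]
Op 2: C2 write [C2 write: already M (modified), no change] -> [I,I,M]
Op 3: C2 read [C2 read: already in M, no change] -> [I,I,M]
Op 4: C1 read [C1 read from I: others=['C2=M'] -> C1=S, others downsized to S] -> [I,S,S]
Op 5: C1 write [C1 write: invalidate ['C2=S'] -> C1=M] -> [I,M,I]
Op 6: C2 write [C2 write: invalidate ['C1=M'] -> C2=M] -> [I,I,M]
Op 7: C1 write [C1 write: invalidate ['C2=M'] -> C1=M] -> [I,M,I]
Op 8: C2 read [C2 read from I: others=['C1=M'] -> C2=S, others downsized to S] -> [I,S,S]
Op 9: C1 read [C1 read: already in S, no change] -> [I,S,S]
Op 10: C2 write [C2 write: invalidate ['C1=S'] -> C2=M] -> [I,I,M]
Op 11: C2 write [C2 write: already M (modified), no change] -> [I,I,M]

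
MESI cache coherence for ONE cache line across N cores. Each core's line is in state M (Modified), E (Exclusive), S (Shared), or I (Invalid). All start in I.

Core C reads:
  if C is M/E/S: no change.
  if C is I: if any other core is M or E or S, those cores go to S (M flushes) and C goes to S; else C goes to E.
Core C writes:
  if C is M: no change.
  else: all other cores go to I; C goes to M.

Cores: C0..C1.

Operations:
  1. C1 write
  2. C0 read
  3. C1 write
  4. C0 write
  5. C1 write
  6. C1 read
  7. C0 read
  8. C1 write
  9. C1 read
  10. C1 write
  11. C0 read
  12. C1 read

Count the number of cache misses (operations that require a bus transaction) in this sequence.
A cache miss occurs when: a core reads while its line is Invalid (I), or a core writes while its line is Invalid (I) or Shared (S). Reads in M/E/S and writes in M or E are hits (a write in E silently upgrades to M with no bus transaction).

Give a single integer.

Answer: 8

Derivation:
Op 1: C1 write [C1 write: invalidate none -> C1=M] -> [I,M] [MISS #1: write from I]
Op 2: C0 read [C0 read from I: others=['C1=M'] -> C0=S, others downsized to S] -> [S,S] [MISS #2: read from I]
Op 3: C1 write [C1 write: invalidate ['C0=S'] -> C1=M] -> [I,M] [MISS #3: write from S]
Op 4: C0 write [C0 write: invalidate ['C1=M'] -> C0=M] -> [M,I] [MISS #4: write from I]
Op 5: C1 write [C1 write: invalidate ['C0=M'] -> C1=M] -> [I,M] [MISS #5: write from I]
Op 6: C1 read [C1 read: already in M, no change] -> [I,M] [hit: read from M]
Op 7: C0 read [C0 read from I: others=['C1=M'] -> C0=S, others downsized to S] -> [S,S] [MISS #6: read from I]
Op 8: C1 write [C1 write: invalidate ['C0=S'] -> C1=M] -> [I,M] [MISS #7: write from S]
Op 9: C1 read [C1 read: already in M, no change] -> [I,M] [hit: read from M]
Op 10: C1 write [C1 write: already M (modified), no change] -> [I,M] [hit: write from M]
Op 11: C0 read [C0 read from I: others=['C1=M'] -> C0=S, others downsized to S] -> [S,S] [MISS #8: read from I]
Op 12: C1 read [C1 read: already in S, no change] -> [S,S] [hit: read from S]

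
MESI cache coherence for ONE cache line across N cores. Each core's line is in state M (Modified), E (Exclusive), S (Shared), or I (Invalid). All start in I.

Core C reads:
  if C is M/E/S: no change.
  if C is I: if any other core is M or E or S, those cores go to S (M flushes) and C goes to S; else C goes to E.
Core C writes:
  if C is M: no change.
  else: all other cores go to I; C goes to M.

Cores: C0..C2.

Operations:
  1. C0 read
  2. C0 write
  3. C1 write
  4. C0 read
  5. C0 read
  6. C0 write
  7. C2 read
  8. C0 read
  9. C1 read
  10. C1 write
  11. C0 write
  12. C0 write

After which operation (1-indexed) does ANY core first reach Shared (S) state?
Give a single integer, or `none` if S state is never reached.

Op 1: C0 read [C0 read from I: no other sharers -> C0=E (exclusive)] -> [E,I,I]
Op 2: C0 write [C0 write: invalidate none -> C0=M] -> [M,I,I]
Op 3: C1 write [C1 write: invalidate ['C0=M'] -> C1=M] -> [I,M,I]
Op 4: C0 read [C0 read from I: others=['C1=M'] -> C0=S, others downsized to S] -> [S,S,I]
  -> First S state at op 4; remaining ops need not be traced.

Answer: 4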